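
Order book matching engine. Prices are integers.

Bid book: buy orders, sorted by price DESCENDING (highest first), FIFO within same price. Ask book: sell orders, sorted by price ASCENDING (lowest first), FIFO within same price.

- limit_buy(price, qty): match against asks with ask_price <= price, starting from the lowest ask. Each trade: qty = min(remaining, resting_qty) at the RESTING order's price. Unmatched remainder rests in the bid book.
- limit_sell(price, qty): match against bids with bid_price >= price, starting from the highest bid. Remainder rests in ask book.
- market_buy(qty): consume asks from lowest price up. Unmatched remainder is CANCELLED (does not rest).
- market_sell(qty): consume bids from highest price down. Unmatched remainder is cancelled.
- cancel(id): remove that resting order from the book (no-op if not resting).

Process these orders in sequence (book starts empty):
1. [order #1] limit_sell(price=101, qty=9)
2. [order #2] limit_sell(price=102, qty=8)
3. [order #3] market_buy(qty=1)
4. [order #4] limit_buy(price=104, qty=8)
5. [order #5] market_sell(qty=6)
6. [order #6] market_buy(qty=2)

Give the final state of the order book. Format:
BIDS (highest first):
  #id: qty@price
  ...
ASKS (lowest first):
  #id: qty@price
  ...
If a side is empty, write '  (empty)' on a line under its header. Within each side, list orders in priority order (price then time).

After op 1 [order #1] limit_sell(price=101, qty=9): fills=none; bids=[-] asks=[#1:9@101]
After op 2 [order #2] limit_sell(price=102, qty=8): fills=none; bids=[-] asks=[#1:9@101 #2:8@102]
After op 3 [order #3] market_buy(qty=1): fills=#3x#1:1@101; bids=[-] asks=[#1:8@101 #2:8@102]
After op 4 [order #4] limit_buy(price=104, qty=8): fills=#4x#1:8@101; bids=[-] asks=[#2:8@102]
After op 5 [order #5] market_sell(qty=6): fills=none; bids=[-] asks=[#2:8@102]
After op 6 [order #6] market_buy(qty=2): fills=#6x#2:2@102; bids=[-] asks=[#2:6@102]

Answer: BIDS (highest first):
  (empty)
ASKS (lowest first):
  #2: 6@102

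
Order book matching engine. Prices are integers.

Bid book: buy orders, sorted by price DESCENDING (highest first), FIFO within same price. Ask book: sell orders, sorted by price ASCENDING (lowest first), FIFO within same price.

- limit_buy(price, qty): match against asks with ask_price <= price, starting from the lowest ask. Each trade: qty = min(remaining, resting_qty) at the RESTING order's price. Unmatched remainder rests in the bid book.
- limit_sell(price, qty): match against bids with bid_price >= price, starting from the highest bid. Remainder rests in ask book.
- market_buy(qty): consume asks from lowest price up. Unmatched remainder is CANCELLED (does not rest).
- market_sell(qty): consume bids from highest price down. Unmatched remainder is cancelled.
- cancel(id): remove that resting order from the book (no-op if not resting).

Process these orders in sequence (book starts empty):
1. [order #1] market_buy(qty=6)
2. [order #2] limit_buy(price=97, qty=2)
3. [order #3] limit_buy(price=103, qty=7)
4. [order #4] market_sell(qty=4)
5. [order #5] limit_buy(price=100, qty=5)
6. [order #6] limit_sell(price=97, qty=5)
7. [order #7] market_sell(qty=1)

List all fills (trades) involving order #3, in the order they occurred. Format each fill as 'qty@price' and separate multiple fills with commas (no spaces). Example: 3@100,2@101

After op 1 [order #1] market_buy(qty=6): fills=none; bids=[-] asks=[-]
After op 2 [order #2] limit_buy(price=97, qty=2): fills=none; bids=[#2:2@97] asks=[-]
After op 3 [order #3] limit_buy(price=103, qty=7): fills=none; bids=[#3:7@103 #2:2@97] asks=[-]
After op 4 [order #4] market_sell(qty=4): fills=#3x#4:4@103; bids=[#3:3@103 #2:2@97] asks=[-]
After op 5 [order #5] limit_buy(price=100, qty=5): fills=none; bids=[#3:3@103 #5:5@100 #2:2@97] asks=[-]
After op 6 [order #6] limit_sell(price=97, qty=5): fills=#3x#6:3@103 #5x#6:2@100; bids=[#5:3@100 #2:2@97] asks=[-]
After op 7 [order #7] market_sell(qty=1): fills=#5x#7:1@100; bids=[#5:2@100 #2:2@97] asks=[-]

Answer: 4@103,3@103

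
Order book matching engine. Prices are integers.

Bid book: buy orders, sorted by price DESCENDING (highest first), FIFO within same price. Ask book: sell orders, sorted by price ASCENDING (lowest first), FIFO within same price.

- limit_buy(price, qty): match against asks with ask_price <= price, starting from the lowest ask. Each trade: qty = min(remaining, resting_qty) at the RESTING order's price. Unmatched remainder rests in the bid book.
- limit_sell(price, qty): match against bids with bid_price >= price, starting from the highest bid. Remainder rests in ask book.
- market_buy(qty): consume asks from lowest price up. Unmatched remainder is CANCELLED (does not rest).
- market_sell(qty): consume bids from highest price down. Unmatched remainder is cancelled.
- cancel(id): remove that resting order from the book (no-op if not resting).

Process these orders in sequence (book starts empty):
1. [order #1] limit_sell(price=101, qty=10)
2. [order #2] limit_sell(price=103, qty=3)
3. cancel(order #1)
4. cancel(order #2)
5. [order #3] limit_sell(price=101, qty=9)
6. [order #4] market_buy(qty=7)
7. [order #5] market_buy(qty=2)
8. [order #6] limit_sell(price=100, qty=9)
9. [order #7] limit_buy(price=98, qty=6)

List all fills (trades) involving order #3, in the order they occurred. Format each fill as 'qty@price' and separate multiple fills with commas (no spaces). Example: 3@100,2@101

After op 1 [order #1] limit_sell(price=101, qty=10): fills=none; bids=[-] asks=[#1:10@101]
After op 2 [order #2] limit_sell(price=103, qty=3): fills=none; bids=[-] asks=[#1:10@101 #2:3@103]
After op 3 cancel(order #1): fills=none; bids=[-] asks=[#2:3@103]
After op 4 cancel(order #2): fills=none; bids=[-] asks=[-]
After op 5 [order #3] limit_sell(price=101, qty=9): fills=none; bids=[-] asks=[#3:9@101]
After op 6 [order #4] market_buy(qty=7): fills=#4x#3:7@101; bids=[-] asks=[#3:2@101]
After op 7 [order #5] market_buy(qty=2): fills=#5x#3:2@101; bids=[-] asks=[-]
After op 8 [order #6] limit_sell(price=100, qty=9): fills=none; bids=[-] asks=[#6:9@100]
After op 9 [order #7] limit_buy(price=98, qty=6): fills=none; bids=[#7:6@98] asks=[#6:9@100]

Answer: 7@101,2@101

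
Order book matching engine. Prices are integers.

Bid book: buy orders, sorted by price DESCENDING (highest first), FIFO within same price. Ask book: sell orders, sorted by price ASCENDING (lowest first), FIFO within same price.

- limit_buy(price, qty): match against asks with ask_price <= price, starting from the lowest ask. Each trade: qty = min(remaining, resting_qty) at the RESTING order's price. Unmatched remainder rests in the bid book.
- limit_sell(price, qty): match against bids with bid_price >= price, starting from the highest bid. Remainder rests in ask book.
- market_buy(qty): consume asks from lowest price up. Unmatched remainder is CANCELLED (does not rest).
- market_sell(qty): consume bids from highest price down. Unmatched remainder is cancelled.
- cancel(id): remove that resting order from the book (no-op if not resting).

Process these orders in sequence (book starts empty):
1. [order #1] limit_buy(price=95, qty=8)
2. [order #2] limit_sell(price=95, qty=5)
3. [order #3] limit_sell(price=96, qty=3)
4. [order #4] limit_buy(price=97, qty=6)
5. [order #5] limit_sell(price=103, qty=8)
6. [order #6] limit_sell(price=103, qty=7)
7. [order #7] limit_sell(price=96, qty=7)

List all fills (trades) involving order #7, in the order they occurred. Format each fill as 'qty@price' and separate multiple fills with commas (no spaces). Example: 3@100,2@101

Answer: 3@97

Derivation:
After op 1 [order #1] limit_buy(price=95, qty=8): fills=none; bids=[#1:8@95] asks=[-]
After op 2 [order #2] limit_sell(price=95, qty=5): fills=#1x#2:5@95; bids=[#1:3@95] asks=[-]
After op 3 [order #3] limit_sell(price=96, qty=3): fills=none; bids=[#1:3@95] asks=[#3:3@96]
After op 4 [order #4] limit_buy(price=97, qty=6): fills=#4x#3:3@96; bids=[#4:3@97 #1:3@95] asks=[-]
After op 5 [order #5] limit_sell(price=103, qty=8): fills=none; bids=[#4:3@97 #1:3@95] asks=[#5:8@103]
After op 6 [order #6] limit_sell(price=103, qty=7): fills=none; bids=[#4:3@97 #1:3@95] asks=[#5:8@103 #6:7@103]
After op 7 [order #7] limit_sell(price=96, qty=7): fills=#4x#7:3@97; bids=[#1:3@95] asks=[#7:4@96 #5:8@103 #6:7@103]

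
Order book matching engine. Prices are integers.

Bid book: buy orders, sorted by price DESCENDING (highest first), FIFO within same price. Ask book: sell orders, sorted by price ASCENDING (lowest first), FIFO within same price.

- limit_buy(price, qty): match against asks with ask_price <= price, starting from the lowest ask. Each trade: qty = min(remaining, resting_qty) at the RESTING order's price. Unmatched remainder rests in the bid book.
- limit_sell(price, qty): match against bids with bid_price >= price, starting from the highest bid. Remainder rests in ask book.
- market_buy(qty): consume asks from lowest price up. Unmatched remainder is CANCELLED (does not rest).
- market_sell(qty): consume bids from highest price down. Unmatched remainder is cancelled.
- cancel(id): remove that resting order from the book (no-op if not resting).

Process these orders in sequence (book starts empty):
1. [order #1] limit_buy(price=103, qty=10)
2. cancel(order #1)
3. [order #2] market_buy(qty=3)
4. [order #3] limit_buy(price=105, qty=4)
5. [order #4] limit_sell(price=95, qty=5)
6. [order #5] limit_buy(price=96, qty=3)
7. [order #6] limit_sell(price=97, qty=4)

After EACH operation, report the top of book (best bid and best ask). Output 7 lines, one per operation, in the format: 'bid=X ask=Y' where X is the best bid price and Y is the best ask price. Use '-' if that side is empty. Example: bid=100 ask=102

After op 1 [order #1] limit_buy(price=103, qty=10): fills=none; bids=[#1:10@103] asks=[-]
After op 2 cancel(order #1): fills=none; bids=[-] asks=[-]
After op 3 [order #2] market_buy(qty=3): fills=none; bids=[-] asks=[-]
After op 4 [order #3] limit_buy(price=105, qty=4): fills=none; bids=[#3:4@105] asks=[-]
After op 5 [order #4] limit_sell(price=95, qty=5): fills=#3x#4:4@105; bids=[-] asks=[#4:1@95]
After op 6 [order #5] limit_buy(price=96, qty=3): fills=#5x#4:1@95; bids=[#5:2@96] asks=[-]
After op 7 [order #6] limit_sell(price=97, qty=4): fills=none; bids=[#5:2@96] asks=[#6:4@97]

Answer: bid=103 ask=-
bid=- ask=-
bid=- ask=-
bid=105 ask=-
bid=- ask=95
bid=96 ask=-
bid=96 ask=97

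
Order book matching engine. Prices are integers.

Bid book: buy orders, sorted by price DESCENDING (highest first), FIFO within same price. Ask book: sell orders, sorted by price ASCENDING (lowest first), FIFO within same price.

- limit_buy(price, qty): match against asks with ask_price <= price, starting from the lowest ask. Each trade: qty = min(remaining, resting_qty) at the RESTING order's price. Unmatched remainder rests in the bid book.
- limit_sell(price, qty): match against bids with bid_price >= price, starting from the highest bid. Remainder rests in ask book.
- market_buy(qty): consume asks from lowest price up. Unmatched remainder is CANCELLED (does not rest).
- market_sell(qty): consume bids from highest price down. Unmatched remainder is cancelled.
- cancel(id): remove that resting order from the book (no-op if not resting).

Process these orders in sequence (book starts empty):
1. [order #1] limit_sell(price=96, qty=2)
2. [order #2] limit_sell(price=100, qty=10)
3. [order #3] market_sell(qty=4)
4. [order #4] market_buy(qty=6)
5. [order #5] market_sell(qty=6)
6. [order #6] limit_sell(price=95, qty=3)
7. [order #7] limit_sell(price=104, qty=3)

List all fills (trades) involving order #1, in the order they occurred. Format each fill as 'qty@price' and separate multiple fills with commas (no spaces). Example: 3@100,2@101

Answer: 2@96

Derivation:
After op 1 [order #1] limit_sell(price=96, qty=2): fills=none; bids=[-] asks=[#1:2@96]
After op 2 [order #2] limit_sell(price=100, qty=10): fills=none; bids=[-] asks=[#1:2@96 #2:10@100]
After op 3 [order #3] market_sell(qty=4): fills=none; bids=[-] asks=[#1:2@96 #2:10@100]
After op 4 [order #4] market_buy(qty=6): fills=#4x#1:2@96 #4x#2:4@100; bids=[-] asks=[#2:6@100]
After op 5 [order #5] market_sell(qty=6): fills=none; bids=[-] asks=[#2:6@100]
After op 6 [order #6] limit_sell(price=95, qty=3): fills=none; bids=[-] asks=[#6:3@95 #2:6@100]
After op 7 [order #7] limit_sell(price=104, qty=3): fills=none; bids=[-] asks=[#6:3@95 #2:6@100 #7:3@104]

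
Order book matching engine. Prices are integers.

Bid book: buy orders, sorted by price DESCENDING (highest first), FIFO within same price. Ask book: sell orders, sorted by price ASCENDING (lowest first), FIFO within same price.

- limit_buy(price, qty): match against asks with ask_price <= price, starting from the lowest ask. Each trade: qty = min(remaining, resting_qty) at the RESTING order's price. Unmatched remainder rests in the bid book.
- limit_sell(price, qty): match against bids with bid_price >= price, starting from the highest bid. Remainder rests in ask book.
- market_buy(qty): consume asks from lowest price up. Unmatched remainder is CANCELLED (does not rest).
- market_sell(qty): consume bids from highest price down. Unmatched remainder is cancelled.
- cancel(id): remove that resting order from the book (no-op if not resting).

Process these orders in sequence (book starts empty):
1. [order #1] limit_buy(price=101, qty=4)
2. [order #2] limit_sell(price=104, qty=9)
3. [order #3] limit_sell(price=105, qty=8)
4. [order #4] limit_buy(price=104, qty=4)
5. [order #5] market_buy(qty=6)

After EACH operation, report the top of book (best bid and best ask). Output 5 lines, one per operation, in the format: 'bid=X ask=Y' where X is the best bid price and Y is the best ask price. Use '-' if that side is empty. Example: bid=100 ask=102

Answer: bid=101 ask=-
bid=101 ask=104
bid=101 ask=104
bid=101 ask=104
bid=101 ask=105

Derivation:
After op 1 [order #1] limit_buy(price=101, qty=4): fills=none; bids=[#1:4@101] asks=[-]
After op 2 [order #2] limit_sell(price=104, qty=9): fills=none; bids=[#1:4@101] asks=[#2:9@104]
After op 3 [order #3] limit_sell(price=105, qty=8): fills=none; bids=[#1:4@101] asks=[#2:9@104 #3:8@105]
After op 4 [order #4] limit_buy(price=104, qty=4): fills=#4x#2:4@104; bids=[#1:4@101] asks=[#2:5@104 #3:8@105]
After op 5 [order #5] market_buy(qty=6): fills=#5x#2:5@104 #5x#3:1@105; bids=[#1:4@101] asks=[#3:7@105]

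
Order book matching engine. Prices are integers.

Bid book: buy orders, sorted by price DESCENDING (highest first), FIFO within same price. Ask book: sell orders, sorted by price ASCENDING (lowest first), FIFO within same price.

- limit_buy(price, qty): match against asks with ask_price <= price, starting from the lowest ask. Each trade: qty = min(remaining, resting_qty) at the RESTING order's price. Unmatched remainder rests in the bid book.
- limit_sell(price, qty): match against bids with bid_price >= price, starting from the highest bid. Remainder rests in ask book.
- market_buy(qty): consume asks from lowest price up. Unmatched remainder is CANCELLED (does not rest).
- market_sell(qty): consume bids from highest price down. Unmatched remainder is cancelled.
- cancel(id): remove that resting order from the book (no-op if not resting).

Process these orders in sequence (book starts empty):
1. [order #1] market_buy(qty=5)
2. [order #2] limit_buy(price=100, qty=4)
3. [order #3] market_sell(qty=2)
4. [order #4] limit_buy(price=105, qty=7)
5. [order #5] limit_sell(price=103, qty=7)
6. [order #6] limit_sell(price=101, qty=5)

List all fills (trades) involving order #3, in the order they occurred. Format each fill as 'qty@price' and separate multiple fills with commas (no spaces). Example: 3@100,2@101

After op 1 [order #1] market_buy(qty=5): fills=none; bids=[-] asks=[-]
After op 2 [order #2] limit_buy(price=100, qty=4): fills=none; bids=[#2:4@100] asks=[-]
After op 3 [order #3] market_sell(qty=2): fills=#2x#3:2@100; bids=[#2:2@100] asks=[-]
After op 4 [order #4] limit_buy(price=105, qty=7): fills=none; bids=[#4:7@105 #2:2@100] asks=[-]
After op 5 [order #5] limit_sell(price=103, qty=7): fills=#4x#5:7@105; bids=[#2:2@100] asks=[-]
After op 6 [order #6] limit_sell(price=101, qty=5): fills=none; bids=[#2:2@100] asks=[#6:5@101]

Answer: 2@100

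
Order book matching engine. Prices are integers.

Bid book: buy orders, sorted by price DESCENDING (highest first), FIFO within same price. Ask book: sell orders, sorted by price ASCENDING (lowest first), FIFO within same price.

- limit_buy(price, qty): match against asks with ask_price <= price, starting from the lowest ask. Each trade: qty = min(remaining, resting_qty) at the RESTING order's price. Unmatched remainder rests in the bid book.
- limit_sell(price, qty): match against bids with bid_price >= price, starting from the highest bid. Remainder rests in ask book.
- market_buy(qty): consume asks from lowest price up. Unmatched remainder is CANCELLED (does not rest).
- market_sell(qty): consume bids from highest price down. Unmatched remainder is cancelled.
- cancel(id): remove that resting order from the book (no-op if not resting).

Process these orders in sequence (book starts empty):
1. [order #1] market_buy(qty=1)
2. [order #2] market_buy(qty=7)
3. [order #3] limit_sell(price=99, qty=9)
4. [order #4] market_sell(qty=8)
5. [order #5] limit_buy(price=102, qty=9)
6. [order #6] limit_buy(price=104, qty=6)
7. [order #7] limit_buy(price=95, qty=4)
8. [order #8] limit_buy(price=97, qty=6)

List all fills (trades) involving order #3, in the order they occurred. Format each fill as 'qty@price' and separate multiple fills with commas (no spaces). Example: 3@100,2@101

After op 1 [order #1] market_buy(qty=1): fills=none; bids=[-] asks=[-]
After op 2 [order #2] market_buy(qty=7): fills=none; bids=[-] asks=[-]
After op 3 [order #3] limit_sell(price=99, qty=9): fills=none; bids=[-] asks=[#3:9@99]
After op 4 [order #4] market_sell(qty=8): fills=none; bids=[-] asks=[#3:9@99]
After op 5 [order #5] limit_buy(price=102, qty=9): fills=#5x#3:9@99; bids=[-] asks=[-]
After op 6 [order #6] limit_buy(price=104, qty=6): fills=none; bids=[#6:6@104] asks=[-]
After op 7 [order #7] limit_buy(price=95, qty=4): fills=none; bids=[#6:6@104 #7:4@95] asks=[-]
After op 8 [order #8] limit_buy(price=97, qty=6): fills=none; bids=[#6:6@104 #8:6@97 #7:4@95] asks=[-]

Answer: 9@99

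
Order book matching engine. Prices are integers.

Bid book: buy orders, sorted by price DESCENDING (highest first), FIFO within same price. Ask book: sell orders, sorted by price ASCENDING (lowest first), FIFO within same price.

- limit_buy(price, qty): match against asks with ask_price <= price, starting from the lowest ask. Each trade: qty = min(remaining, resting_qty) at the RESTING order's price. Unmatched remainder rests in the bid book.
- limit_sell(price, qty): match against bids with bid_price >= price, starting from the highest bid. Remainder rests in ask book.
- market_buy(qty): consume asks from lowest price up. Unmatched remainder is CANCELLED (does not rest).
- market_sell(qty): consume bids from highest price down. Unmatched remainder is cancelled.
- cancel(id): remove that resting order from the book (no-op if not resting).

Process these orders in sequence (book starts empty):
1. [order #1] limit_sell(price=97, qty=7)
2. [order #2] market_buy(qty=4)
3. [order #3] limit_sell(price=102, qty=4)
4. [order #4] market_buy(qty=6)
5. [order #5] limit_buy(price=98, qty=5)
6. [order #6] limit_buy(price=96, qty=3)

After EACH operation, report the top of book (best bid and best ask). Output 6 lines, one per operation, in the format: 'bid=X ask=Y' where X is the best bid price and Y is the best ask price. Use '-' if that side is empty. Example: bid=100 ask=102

After op 1 [order #1] limit_sell(price=97, qty=7): fills=none; bids=[-] asks=[#1:7@97]
After op 2 [order #2] market_buy(qty=4): fills=#2x#1:4@97; bids=[-] asks=[#1:3@97]
After op 3 [order #3] limit_sell(price=102, qty=4): fills=none; bids=[-] asks=[#1:3@97 #3:4@102]
After op 4 [order #4] market_buy(qty=6): fills=#4x#1:3@97 #4x#3:3@102; bids=[-] asks=[#3:1@102]
After op 5 [order #5] limit_buy(price=98, qty=5): fills=none; bids=[#5:5@98] asks=[#3:1@102]
After op 6 [order #6] limit_buy(price=96, qty=3): fills=none; bids=[#5:5@98 #6:3@96] asks=[#3:1@102]

Answer: bid=- ask=97
bid=- ask=97
bid=- ask=97
bid=- ask=102
bid=98 ask=102
bid=98 ask=102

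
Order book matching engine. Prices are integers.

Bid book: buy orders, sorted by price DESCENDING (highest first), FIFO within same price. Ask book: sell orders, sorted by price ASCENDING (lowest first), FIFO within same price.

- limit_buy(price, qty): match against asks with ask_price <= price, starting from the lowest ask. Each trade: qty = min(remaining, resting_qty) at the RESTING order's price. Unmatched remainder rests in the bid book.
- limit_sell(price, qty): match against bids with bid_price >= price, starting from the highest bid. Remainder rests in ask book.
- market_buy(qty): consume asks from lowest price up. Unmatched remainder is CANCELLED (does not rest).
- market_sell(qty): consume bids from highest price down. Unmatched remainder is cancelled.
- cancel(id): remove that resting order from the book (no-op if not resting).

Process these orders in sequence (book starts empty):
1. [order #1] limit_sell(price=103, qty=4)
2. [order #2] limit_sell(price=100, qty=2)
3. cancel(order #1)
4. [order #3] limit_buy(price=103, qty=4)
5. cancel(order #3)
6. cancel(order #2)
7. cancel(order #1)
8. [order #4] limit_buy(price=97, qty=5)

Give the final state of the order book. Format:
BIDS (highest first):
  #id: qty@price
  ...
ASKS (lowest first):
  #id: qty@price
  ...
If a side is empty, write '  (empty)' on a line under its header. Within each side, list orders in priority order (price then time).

After op 1 [order #1] limit_sell(price=103, qty=4): fills=none; bids=[-] asks=[#1:4@103]
After op 2 [order #2] limit_sell(price=100, qty=2): fills=none; bids=[-] asks=[#2:2@100 #1:4@103]
After op 3 cancel(order #1): fills=none; bids=[-] asks=[#2:2@100]
After op 4 [order #3] limit_buy(price=103, qty=4): fills=#3x#2:2@100; bids=[#3:2@103] asks=[-]
After op 5 cancel(order #3): fills=none; bids=[-] asks=[-]
After op 6 cancel(order #2): fills=none; bids=[-] asks=[-]
After op 7 cancel(order #1): fills=none; bids=[-] asks=[-]
After op 8 [order #4] limit_buy(price=97, qty=5): fills=none; bids=[#4:5@97] asks=[-]

Answer: BIDS (highest first):
  #4: 5@97
ASKS (lowest first):
  (empty)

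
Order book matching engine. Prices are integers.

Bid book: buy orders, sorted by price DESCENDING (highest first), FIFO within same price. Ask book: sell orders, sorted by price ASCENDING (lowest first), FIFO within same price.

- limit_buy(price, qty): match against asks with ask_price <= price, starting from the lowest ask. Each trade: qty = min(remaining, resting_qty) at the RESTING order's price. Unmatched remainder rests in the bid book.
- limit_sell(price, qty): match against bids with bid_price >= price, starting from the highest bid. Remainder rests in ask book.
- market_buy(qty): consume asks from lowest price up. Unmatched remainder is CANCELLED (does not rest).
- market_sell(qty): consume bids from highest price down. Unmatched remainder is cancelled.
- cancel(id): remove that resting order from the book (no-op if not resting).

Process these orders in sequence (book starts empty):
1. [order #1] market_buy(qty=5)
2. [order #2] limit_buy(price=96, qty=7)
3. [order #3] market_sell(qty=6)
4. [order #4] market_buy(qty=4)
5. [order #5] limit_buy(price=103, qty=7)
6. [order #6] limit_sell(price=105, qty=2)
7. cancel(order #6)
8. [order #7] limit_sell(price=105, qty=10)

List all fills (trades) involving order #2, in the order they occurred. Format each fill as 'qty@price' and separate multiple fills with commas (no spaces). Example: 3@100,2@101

After op 1 [order #1] market_buy(qty=5): fills=none; bids=[-] asks=[-]
After op 2 [order #2] limit_buy(price=96, qty=7): fills=none; bids=[#2:7@96] asks=[-]
After op 3 [order #3] market_sell(qty=6): fills=#2x#3:6@96; bids=[#2:1@96] asks=[-]
After op 4 [order #4] market_buy(qty=4): fills=none; bids=[#2:1@96] asks=[-]
After op 5 [order #5] limit_buy(price=103, qty=7): fills=none; bids=[#5:7@103 #2:1@96] asks=[-]
After op 6 [order #6] limit_sell(price=105, qty=2): fills=none; bids=[#5:7@103 #2:1@96] asks=[#6:2@105]
After op 7 cancel(order #6): fills=none; bids=[#5:7@103 #2:1@96] asks=[-]
After op 8 [order #7] limit_sell(price=105, qty=10): fills=none; bids=[#5:7@103 #2:1@96] asks=[#7:10@105]

Answer: 6@96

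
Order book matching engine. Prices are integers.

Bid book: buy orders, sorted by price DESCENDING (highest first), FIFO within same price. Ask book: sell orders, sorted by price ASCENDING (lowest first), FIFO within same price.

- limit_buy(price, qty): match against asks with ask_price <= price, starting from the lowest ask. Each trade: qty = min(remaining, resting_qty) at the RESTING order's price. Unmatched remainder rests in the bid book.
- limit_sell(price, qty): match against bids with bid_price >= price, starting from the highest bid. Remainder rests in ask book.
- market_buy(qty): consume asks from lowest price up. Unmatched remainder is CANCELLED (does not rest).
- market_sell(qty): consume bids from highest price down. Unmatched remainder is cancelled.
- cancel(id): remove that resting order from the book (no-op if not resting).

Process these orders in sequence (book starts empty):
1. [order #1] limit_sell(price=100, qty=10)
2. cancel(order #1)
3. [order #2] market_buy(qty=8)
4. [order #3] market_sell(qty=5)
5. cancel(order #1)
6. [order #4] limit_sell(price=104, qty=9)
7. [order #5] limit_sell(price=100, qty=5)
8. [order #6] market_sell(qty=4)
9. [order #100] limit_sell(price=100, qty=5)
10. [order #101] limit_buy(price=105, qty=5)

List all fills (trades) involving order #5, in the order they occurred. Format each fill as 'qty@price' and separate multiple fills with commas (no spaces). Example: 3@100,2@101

After op 1 [order #1] limit_sell(price=100, qty=10): fills=none; bids=[-] asks=[#1:10@100]
After op 2 cancel(order #1): fills=none; bids=[-] asks=[-]
After op 3 [order #2] market_buy(qty=8): fills=none; bids=[-] asks=[-]
After op 4 [order #3] market_sell(qty=5): fills=none; bids=[-] asks=[-]
After op 5 cancel(order #1): fills=none; bids=[-] asks=[-]
After op 6 [order #4] limit_sell(price=104, qty=9): fills=none; bids=[-] asks=[#4:9@104]
After op 7 [order #5] limit_sell(price=100, qty=5): fills=none; bids=[-] asks=[#5:5@100 #4:9@104]
After op 8 [order #6] market_sell(qty=4): fills=none; bids=[-] asks=[#5:5@100 #4:9@104]
After op 9 [order #100] limit_sell(price=100, qty=5): fills=none; bids=[-] asks=[#5:5@100 #100:5@100 #4:9@104]
After op 10 [order #101] limit_buy(price=105, qty=5): fills=#101x#5:5@100; bids=[-] asks=[#100:5@100 #4:9@104]

Answer: 5@100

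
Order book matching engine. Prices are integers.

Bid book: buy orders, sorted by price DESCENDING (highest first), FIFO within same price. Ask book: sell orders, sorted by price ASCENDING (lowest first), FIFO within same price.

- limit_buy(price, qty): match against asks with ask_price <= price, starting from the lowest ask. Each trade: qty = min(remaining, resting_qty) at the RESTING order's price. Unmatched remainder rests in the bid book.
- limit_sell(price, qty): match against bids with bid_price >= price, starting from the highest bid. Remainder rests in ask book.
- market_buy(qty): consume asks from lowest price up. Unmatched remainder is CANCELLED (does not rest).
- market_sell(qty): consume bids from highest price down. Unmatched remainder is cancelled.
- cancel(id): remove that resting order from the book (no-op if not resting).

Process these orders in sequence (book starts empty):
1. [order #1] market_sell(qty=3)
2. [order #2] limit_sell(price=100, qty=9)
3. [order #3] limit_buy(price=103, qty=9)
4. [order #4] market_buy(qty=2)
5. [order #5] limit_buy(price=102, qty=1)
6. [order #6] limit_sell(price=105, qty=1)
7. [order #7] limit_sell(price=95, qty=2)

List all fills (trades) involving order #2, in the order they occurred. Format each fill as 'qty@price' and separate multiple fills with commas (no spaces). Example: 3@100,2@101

After op 1 [order #1] market_sell(qty=3): fills=none; bids=[-] asks=[-]
After op 2 [order #2] limit_sell(price=100, qty=9): fills=none; bids=[-] asks=[#2:9@100]
After op 3 [order #3] limit_buy(price=103, qty=9): fills=#3x#2:9@100; bids=[-] asks=[-]
After op 4 [order #4] market_buy(qty=2): fills=none; bids=[-] asks=[-]
After op 5 [order #5] limit_buy(price=102, qty=1): fills=none; bids=[#5:1@102] asks=[-]
After op 6 [order #6] limit_sell(price=105, qty=1): fills=none; bids=[#5:1@102] asks=[#6:1@105]
After op 7 [order #7] limit_sell(price=95, qty=2): fills=#5x#7:1@102; bids=[-] asks=[#7:1@95 #6:1@105]

Answer: 9@100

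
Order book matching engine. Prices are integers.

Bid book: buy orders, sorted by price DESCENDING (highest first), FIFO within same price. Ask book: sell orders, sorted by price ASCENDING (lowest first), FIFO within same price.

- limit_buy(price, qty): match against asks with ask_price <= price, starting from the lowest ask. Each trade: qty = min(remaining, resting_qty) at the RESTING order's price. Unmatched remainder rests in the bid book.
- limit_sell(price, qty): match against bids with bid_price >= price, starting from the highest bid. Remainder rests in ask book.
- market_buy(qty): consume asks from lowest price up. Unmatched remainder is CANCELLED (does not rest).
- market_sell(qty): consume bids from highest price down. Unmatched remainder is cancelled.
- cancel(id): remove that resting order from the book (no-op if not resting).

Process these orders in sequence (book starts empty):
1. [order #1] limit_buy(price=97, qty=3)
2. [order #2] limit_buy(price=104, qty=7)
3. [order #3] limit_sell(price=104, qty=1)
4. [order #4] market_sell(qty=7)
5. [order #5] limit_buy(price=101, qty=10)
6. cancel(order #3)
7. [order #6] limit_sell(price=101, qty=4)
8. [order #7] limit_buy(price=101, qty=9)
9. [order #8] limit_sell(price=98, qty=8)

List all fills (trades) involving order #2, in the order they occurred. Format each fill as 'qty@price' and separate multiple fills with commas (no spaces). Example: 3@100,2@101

After op 1 [order #1] limit_buy(price=97, qty=3): fills=none; bids=[#1:3@97] asks=[-]
After op 2 [order #2] limit_buy(price=104, qty=7): fills=none; bids=[#2:7@104 #1:3@97] asks=[-]
After op 3 [order #3] limit_sell(price=104, qty=1): fills=#2x#3:1@104; bids=[#2:6@104 #1:3@97] asks=[-]
After op 4 [order #4] market_sell(qty=7): fills=#2x#4:6@104 #1x#4:1@97; bids=[#1:2@97] asks=[-]
After op 5 [order #5] limit_buy(price=101, qty=10): fills=none; bids=[#5:10@101 #1:2@97] asks=[-]
After op 6 cancel(order #3): fills=none; bids=[#5:10@101 #1:2@97] asks=[-]
After op 7 [order #6] limit_sell(price=101, qty=4): fills=#5x#6:4@101; bids=[#5:6@101 #1:2@97] asks=[-]
After op 8 [order #7] limit_buy(price=101, qty=9): fills=none; bids=[#5:6@101 #7:9@101 #1:2@97] asks=[-]
After op 9 [order #8] limit_sell(price=98, qty=8): fills=#5x#8:6@101 #7x#8:2@101; bids=[#7:7@101 #1:2@97] asks=[-]

Answer: 1@104,6@104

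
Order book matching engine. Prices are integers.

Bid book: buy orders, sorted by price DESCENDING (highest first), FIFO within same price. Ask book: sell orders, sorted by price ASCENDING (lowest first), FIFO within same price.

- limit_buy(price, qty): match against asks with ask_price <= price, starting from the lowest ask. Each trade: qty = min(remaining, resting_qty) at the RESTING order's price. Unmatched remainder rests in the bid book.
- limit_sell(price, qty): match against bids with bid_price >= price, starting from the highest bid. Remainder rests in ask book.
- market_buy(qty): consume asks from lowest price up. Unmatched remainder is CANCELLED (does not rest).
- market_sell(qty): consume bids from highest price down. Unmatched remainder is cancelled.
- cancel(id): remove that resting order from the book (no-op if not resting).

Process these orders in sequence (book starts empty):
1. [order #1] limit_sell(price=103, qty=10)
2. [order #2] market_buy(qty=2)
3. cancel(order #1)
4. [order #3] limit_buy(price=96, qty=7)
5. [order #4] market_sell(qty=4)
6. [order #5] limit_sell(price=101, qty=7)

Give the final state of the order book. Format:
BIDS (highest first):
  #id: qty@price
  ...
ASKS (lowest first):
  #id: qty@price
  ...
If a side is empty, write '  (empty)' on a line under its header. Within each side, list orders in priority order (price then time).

Answer: BIDS (highest first):
  #3: 3@96
ASKS (lowest first):
  #5: 7@101

Derivation:
After op 1 [order #1] limit_sell(price=103, qty=10): fills=none; bids=[-] asks=[#1:10@103]
After op 2 [order #2] market_buy(qty=2): fills=#2x#1:2@103; bids=[-] asks=[#1:8@103]
After op 3 cancel(order #1): fills=none; bids=[-] asks=[-]
After op 4 [order #3] limit_buy(price=96, qty=7): fills=none; bids=[#3:7@96] asks=[-]
After op 5 [order #4] market_sell(qty=4): fills=#3x#4:4@96; bids=[#3:3@96] asks=[-]
After op 6 [order #5] limit_sell(price=101, qty=7): fills=none; bids=[#3:3@96] asks=[#5:7@101]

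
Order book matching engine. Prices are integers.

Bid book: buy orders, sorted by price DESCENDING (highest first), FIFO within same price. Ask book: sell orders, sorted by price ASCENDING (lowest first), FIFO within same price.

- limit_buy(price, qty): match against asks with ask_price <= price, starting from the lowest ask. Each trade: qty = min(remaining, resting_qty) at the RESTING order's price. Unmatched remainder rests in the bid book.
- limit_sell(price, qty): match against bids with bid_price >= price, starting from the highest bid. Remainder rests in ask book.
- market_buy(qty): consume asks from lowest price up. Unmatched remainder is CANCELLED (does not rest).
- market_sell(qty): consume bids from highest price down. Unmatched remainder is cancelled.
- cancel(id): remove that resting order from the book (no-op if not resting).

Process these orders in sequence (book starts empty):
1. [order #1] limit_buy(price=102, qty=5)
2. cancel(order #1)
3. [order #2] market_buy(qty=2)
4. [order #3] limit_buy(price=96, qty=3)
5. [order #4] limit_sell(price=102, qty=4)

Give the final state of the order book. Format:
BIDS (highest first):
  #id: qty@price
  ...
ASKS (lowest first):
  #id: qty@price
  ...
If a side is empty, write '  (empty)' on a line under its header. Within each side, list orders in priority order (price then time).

Answer: BIDS (highest first):
  #3: 3@96
ASKS (lowest first):
  #4: 4@102

Derivation:
After op 1 [order #1] limit_buy(price=102, qty=5): fills=none; bids=[#1:5@102] asks=[-]
After op 2 cancel(order #1): fills=none; bids=[-] asks=[-]
After op 3 [order #2] market_buy(qty=2): fills=none; bids=[-] asks=[-]
After op 4 [order #3] limit_buy(price=96, qty=3): fills=none; bids=[#3:3@96] asks=[-]
After op 5 [order #4] limit_sell(price=102, qty=4): fills=none; bids=[#3:3@96] asks=[#4:4@102]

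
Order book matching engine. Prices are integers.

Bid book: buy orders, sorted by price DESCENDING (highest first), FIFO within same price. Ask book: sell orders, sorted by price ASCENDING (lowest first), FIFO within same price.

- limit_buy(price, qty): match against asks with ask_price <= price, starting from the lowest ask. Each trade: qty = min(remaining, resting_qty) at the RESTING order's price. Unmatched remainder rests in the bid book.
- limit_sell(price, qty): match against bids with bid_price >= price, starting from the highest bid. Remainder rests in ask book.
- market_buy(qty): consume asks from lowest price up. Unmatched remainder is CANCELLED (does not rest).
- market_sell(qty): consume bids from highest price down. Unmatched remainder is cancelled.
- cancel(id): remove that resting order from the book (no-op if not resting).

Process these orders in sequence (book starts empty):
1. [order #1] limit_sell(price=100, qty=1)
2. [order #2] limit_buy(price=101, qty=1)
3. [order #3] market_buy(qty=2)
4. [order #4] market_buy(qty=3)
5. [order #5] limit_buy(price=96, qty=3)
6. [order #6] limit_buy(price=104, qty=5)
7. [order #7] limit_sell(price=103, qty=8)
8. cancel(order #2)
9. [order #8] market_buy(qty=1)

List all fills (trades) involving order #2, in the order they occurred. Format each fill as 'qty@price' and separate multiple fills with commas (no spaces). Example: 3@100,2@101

After op 1 [order #1] limit_sell(price=100, qty=1): fills=none; bids=[-] asks=[#1:1@100]
After op 2 [order #2] limit_buy(price=101, qty=1): fills=#2x#1:1@100; bids=[-] asks=[-]
After op 3 [order #3] market_buy(qty=2): fills=none; bids=[-] asks=[-]
After op 4 [order #4] market_buy(qty=3): fills=none; bids=[-] asks=[-]
After op 5 [order #5] limit_buy(price=96, qty=3): fills=none; bids=[#5:3@96] asks=[-]
After op 6 [order #6] limit_buy(price=104, qty=5): fills=none; bids=[#6:5@104 #5:3@96] asks=[-]
After op 7 [order #7] limit_sell(price=103, qty=8): fills=#6x#7:5@104; bids=[#5:3@96] asks=[#7:3@103]
After op 8 cancel(order #2): fills=none; bids=[#5:3@96] asks=[#7:3@103]
After op 9 [order #8] market_buy(qty=1): fills=#8x#7:1@103; bids=[#5:3@96] asks=[#7:2@103]

Answer: 1@100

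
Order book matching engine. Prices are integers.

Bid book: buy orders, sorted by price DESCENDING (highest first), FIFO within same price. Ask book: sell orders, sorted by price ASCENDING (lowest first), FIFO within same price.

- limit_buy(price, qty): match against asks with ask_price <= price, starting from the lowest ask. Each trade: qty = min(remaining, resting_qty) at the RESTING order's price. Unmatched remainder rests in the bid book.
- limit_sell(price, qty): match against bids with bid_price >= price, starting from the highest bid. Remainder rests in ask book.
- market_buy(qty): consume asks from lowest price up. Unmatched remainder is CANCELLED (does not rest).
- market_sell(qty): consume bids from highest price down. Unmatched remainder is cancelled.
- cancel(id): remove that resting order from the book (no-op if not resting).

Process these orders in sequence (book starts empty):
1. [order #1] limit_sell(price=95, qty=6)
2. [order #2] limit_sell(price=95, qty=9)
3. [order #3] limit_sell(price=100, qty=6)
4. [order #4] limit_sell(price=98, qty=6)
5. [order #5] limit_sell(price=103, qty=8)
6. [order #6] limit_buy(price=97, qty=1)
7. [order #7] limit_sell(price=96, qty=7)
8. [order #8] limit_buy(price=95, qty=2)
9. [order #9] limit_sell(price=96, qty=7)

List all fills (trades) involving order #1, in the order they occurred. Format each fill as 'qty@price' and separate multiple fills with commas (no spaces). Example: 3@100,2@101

Answer: 1@95,2@95

Derivation:
After op 1 [order #1] limit_sell(price=95, qty=6): fills=none; bids=[-] asks=[#1:6@95]
After op 2 [order #2] limit_sell(price=95, qty=9): fills=none; bids=[-] asks=[#1:6@95 #2:9@95]
After op 3 [order #3] limit_sell(price=100, qty=6): fills=none; bids=[-] asks=[#1:6@95 #2:9@95 #3:6@100]
After op 4 [order #4] limit_sell(price=98, qty=6): fills=none; bids=[-] asks=[#1:6@95 #2:9@95 #4:6@98 #3:6@100]
After op 5 [order #5] limit_sell(price=103, qty=8): fills=none; bids=[-] asks=[#1:6@95 #2:9@95 #4:6@98 #3:6@100 #5:8@103]
After op 6 [order #6] limit_buy(price=97, qty=1): fills=#6x#1:1@95; bids=[-] asks=[#1:5@95 #2:9@95 #4:6@98 #3:6@100 #5:8@103]
After op 7 [order #7] limit_sell(price=96, qty=7): fills=none; bids=[-] asks=[#1:5@95 #2:9@95 #7:7@96 #4:6@98 #3:6@100 #5:8@103]
After op 8 [order #8] limit_buy(price=95, qty=2): fills=#8x#1:2@95; bids=[-] asks=[#1:3@95 #2:9@95 #7:7@96 #4:6@98 #3:6@100 #5:8@103]
After op 9 [order #9] limit_sell(price=96, qty=7): fills=none; bids=[-] asks=[#1:3@95 #2:9@95 #7:7@96 #9:7@96 #4:6@98 #3:6@100 #5:8@103]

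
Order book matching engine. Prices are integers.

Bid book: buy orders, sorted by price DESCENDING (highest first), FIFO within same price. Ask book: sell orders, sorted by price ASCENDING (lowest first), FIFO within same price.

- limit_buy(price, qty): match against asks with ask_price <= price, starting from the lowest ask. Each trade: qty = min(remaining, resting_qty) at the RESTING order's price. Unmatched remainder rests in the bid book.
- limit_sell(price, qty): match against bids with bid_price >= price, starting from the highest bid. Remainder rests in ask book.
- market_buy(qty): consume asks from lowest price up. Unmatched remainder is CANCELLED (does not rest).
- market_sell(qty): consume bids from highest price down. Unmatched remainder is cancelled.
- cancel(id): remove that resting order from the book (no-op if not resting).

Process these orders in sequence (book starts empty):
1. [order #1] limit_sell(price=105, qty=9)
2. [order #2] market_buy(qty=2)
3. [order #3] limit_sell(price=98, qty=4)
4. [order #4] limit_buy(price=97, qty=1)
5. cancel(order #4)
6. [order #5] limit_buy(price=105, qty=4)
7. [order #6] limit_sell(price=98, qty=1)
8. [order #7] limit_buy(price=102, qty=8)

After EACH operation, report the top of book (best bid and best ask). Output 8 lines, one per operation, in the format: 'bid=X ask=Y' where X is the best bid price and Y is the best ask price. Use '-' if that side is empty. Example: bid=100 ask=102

After op 1 [order #1] limit_sell(price=105, qty=9): fills=none; bids=[-] asks=[#1:9@105]
After op 2 [order #2] market_buy(qty=2): fills=#2x#1:2@105; bids=[-] asks=[#1:7@105]
After op 3 [order #3] limit_sell(price=98, qty=4): fills=none; bids=[-] asks=[#3:4@98 #1:7@105]
After op 4 [order #4] limit_buy(price=97, qty=1): fills=none; bids=[#4:1@97] asks=[#3:4@98 #1:7@105]
After op 5 cancel(order #4): fills=none; bids=[-] asks=[#3:4@98 #1:7@105]
After op 6 [order #5] limit_buy(price=105, qty=4): fills=#5x#3:4@98; bids=[-] asks=[#1:7@105]
After op 7 [order #6] limit_sell(price=98, qty=1): fills=none; bids=[-] asks=[#6:1@98 #1:7@105]
After op 8 [order #7] limit_buy(price=102, qty=8): fills=#7x#6:1@98; bids=[#7:7@102] asks=[#1:7@105]

Answer: bid=- ask=105
bid=- ask=105
bid=- ask=98
bid=97 ask=98
bid=- ask=98
bid=- ask=105
bid=- ask=98
bid=102 ask=105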